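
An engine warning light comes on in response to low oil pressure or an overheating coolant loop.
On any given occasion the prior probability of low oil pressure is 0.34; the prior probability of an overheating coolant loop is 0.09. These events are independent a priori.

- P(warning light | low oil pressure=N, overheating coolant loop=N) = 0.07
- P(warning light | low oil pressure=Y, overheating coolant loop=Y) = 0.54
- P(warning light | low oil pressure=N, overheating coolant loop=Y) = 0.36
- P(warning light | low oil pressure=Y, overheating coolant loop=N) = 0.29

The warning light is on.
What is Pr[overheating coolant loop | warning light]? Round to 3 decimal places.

P(warning light) = 0.07×0.66×0.91 + 0.36×0.66×0.09 + 0.29×0.34×0.91 + 0.54×0.34×0.09 = 0.042042 + 0.021384 + 0.089726 + 0.016524 = 0.169676
Restricting to configurations with overheating coolant loop present: 0.021384 + 0.016524 = 0.037908.
So P(overheating coolant loop | warning light) = 0.037908/0.169676 ≈ 0.223.

Pr[overheating coolant loop | warning light] ≈ 0.223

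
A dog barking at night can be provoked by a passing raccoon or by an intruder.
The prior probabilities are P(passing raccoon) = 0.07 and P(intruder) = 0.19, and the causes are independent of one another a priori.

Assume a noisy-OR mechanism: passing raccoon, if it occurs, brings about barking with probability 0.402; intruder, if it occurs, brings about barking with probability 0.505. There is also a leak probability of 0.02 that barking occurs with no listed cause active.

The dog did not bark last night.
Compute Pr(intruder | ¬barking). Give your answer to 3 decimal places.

Under noisy-OR, P(barking | causes) = 1 − (1−0.02)·∏(1−qᵢ) over the active causes.
Sum P(¬barking|·) weighted by the priors over the 4 (passing raccoon, intruder) configurations:
  P(¬barking) = 0.98*0.93*0.81 + 0.4851*0.93*0.19 + 0.58604*0.07*0.81 + 0.29009*0.07*0.19
        = 0.738234 + 0.085717 + 0.033228 + 0.003858 = 0.861037
The terms with intruder present sum to 0.089575, so
  P(intruder | ¬barking) = 0.089575 / 0.861037 ≈ 0.104

Pr(intruder | ¬barking) ≈ 0.104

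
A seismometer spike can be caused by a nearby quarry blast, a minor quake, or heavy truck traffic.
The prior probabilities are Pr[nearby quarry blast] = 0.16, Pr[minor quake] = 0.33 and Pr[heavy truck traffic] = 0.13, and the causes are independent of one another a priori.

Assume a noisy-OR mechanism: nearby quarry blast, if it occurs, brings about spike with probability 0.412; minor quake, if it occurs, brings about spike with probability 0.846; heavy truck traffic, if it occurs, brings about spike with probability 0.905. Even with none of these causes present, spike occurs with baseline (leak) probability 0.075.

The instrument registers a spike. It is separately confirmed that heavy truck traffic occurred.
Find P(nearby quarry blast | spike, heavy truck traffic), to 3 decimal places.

Under noisy-OR, P(spike | causes) = 1 − (1−0.075)·∏(1−qᵢ) over the active causes.
Weight on nearby quarry blast=true, given the evidence: 0.101661 + 0.052380 = 0.154041
Denominator P(spike | heavy truck traffic): 0.912125×0.84×0.67 + 0.986467×0.84×0.33 + 0.94833×0.16×0.67 + 0.992043×0.16×0.33 = 0.940834
Posterior = 0.154041 / 0.940834 ≈ 0.164

P(nearby quarry blast | spike, heavy truck traffic) ≈ 0.164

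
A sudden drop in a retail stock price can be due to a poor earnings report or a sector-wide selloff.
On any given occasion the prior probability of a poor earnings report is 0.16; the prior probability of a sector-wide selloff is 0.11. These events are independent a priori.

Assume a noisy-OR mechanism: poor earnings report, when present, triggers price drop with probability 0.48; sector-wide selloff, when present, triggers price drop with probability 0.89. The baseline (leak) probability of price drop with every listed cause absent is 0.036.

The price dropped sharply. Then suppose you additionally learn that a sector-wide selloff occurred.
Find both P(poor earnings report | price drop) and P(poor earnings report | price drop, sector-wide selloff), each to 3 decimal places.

P(poor earnings report | price drop) ≈ 0.445; P(poor earnings report | price drop, sector-wide selloff) ≈ 0.168

Under noisy-OR, P(price drop | causes) = 1 − (1−0.036)·∏(1−qᵢ) over the active causes.
P(price drop) = 0.036·0.84·0.89 + 0.89396·0.84·0.11 + 0.49872·0.16·0.89 + 0.944859·0.16·0.11 = 0.026914 + 0.082602 + 0.071018 + 0.016630 = 0.197164
The poor earnings report-present share is 0.071018 + 0.016630 = 0.087648.
Hence the posterior is 0.087648/0.197164 ≈ 0.445.

With the extra evidence:
Enumerate both values of poor earnings report and weight by the priors:
  P(price drop | sector-wide selloff) = 0.89396×0.84 + 0.944859×0.16
        = 0.750926 + 0.151177 = 0.902103
Keeping only the poor earnings report-present terms gives 0.151177, so
  P(poor earnings report | price drop, sector-wide selloff) = 0.151177 / 0.902103 ≈ 0.168
The drop from 0.445 to 0.168 is the explaining-away (discounting) effect.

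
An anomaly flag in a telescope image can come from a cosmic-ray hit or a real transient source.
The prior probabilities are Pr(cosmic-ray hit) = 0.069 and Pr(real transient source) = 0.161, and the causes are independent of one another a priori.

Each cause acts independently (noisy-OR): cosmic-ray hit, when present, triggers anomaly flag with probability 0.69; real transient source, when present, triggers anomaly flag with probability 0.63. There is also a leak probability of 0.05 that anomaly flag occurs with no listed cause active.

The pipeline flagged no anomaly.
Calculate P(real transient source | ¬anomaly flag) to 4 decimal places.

P(real transient source | ¬anomaly flag) ≈ 0.0663

Under noisy-OR, P(anomaly flag | causes) = 1 − (1−0.05)·∏(1−qᵢ) over the active causes.
Numerator (weight on configurations with real transient source): 0.052687 + 0.001210 = 0.053897
Denominator P(¬anomaly flag): 0.95·0.931·0.839 + 0.3515·0.931·0.161 + 0.2945·0.069·0.839 + 0.108965·0.069·0.161 = 0.813000
P(real transient source | ¬anomaly flag) = 0.053897/0.813000 ≈ 0.0663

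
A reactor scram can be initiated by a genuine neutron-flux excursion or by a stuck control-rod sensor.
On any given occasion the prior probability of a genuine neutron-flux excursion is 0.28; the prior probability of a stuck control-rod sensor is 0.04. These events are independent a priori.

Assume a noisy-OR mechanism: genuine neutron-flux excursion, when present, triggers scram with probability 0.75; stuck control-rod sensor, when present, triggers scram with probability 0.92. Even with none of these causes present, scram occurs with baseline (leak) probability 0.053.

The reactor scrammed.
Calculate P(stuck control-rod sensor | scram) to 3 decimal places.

Under noisy-OR, P(scram | causes) = 1 − (1−0.053)·∏(1−qᵢ) over the active causes.
By total probability over the 4 (genuine neutron-flux excursion, stuck control-rod sensor) configurations:
  P(scram) = 0.053·0.72·0.96 + 0.92424·0.72·0.04 + 0.76325·0.28·0.96 + 0.98106·0.28·0.04
        = 0.036634 + 0.026618 + 0.205162 + 0.010988 = 0.279402
The terms with stuck control-rod sensor present sum to 0.037606, so
  P(stuck control-rod sensor | scram) = 0.037606 / 0.279402 ≈ 0.135

P(stuck control-rod sensor | scram) ≈ 0.135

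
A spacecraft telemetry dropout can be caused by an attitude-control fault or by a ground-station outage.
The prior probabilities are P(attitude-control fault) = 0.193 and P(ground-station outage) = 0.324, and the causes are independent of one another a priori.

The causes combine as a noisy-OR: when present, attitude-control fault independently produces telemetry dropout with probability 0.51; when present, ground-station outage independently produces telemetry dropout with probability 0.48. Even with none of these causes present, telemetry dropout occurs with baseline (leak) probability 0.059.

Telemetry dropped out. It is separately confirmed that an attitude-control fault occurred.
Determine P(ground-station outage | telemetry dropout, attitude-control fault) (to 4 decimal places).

P(ground-station outage | telemetry dropout, attitude-control fault) ≈ 0.4034

Under noisy-OR, P(telemetry dropout | causes) = 1 − (1−0.059)·∏(1−qᵢ) over the active causes.
P(telemetry dropout | attitude-control fault) = 0.53891×0.676 + 0.760233×0.324 = 0.364303 + 0.246315 = 0.610618
Restricting to configurations with ground-station outage present: 0.760233×0.324 = 0.246315.
Hence the posterior is 0.246315/0.610618 ≈ 0.4034.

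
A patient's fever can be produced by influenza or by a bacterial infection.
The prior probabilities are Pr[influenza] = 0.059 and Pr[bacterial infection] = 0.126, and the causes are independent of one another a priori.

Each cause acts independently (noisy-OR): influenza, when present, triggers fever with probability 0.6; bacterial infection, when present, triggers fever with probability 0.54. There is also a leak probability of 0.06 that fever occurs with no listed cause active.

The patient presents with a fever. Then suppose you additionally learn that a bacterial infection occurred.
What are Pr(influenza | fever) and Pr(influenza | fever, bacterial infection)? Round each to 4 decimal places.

Pr(influenza | fever) ≈ 0.2473; Pr(influenza | fever, bacterial infection) ≈ 0.0837

Under noisy-OR, P(fever | causes) = 1 − (1−0.06)·∏(1−qᵢ) over the active causes.
P(fever) = 0.06·0.941·0.874 + 0.5676·0.941·0.126 + 0.624·0.059·0.874 + 0.82704·0.059·0.126 = 0.049346 + 0.067298 + 0.032177 + 0.006148 = 0.154969
Restricting to configurations with influenza present: 0.032177 + 0.006148 = 0.038325.
P(influenza | fever) = 0.038325 / 0.154969 ≈ 0.2473

Now also conditioning on bacterial infection=true:
By total probability over both values of influenza:
  P(fever | bacterial infection) = 0.5676×0.941 + 0.82704×0.059
        = 0.534112 + 0.048795 = 0.582907
The terms with influenza present sum to 0.048795, so
  P(influenza | fever, bacterial infection) = 0.048795 / 0.582907 ≈ 0.0837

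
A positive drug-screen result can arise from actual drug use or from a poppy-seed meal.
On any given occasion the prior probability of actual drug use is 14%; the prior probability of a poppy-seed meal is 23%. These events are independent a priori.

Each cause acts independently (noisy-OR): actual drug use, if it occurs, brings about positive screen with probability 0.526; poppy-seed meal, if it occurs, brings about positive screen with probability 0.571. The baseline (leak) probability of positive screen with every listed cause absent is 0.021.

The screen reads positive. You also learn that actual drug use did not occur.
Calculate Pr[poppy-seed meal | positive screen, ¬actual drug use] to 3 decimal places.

Pr[poppy-seed meal | positive screen, ¬actual drug use] ≈ 0.892

Under noisy-OR, P(positive screen | causes) = 1 − (1−0.021)·∏(1−qᵢ) over the active causes.
Weight on poppy-seed meal=true, given the evidence: 0.580009·0.23 = 0.133402
Normalizer over all consistent configurations: 0.021·0.77 + 0.580009·0.23 = 0.149572
P(poppy-seed meal | positive screen, ¬actual drug use) = 0.133402/0.149572 ≈ 0.892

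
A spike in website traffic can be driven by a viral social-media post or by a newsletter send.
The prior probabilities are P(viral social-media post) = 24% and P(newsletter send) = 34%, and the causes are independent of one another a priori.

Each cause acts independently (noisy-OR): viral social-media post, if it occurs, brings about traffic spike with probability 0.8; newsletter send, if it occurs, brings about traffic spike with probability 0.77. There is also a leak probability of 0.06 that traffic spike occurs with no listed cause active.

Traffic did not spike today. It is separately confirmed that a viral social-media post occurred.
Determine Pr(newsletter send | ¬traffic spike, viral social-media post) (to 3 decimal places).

Pr(newsletter send | ¬traffic spike, viral social-media post) ≈ 0.106

Under noisy-OR, P(traffic spike | causes) = 1 − (1−0.06)·∏(1−qᵢ) over the active causes.
Sum P(¬traffic spike|·) weighted by the priors over both values of newsletter send:
  P(¬traffic spike | viral social-media post) = 0.188×0.66 + 0.04324×0.34
        = 0.124080 + 0.014702 = 0.138782
Configurations with newsletter send contribute 0.014702, so
  P(newsletter send | ¬traffic spike, viral social-media post) = 0.014702 / 0.138782 ≈ 0.106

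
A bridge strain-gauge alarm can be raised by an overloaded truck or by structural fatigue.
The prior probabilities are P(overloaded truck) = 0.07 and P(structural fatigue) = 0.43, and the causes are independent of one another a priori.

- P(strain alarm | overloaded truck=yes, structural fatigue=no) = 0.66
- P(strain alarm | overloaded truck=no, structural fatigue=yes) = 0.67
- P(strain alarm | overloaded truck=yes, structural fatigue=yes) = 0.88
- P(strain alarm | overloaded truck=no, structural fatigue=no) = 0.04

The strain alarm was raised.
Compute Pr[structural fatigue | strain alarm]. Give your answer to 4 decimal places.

Enumerate the 4 (overloaded truck, structural fatigue) configurations and weight by the priors:
  P(strain alarm) = 0.04*0.93*0.57 + 0.67*0.93*0.43 + 0.66*0.07*0.57 + 0.88*0.07*0.43
        = 0.021204 + 0.267933 + 0.026334 + 0.026488 = 0.341959
The terms with structural fatigue present sum to 0.294421, so
  P(structural fatigue | strain alarm) = 0.294421 / 0.341959 ≈ 0.8610

Pr[structural fatigue | strain alarm] ≈ 0.8610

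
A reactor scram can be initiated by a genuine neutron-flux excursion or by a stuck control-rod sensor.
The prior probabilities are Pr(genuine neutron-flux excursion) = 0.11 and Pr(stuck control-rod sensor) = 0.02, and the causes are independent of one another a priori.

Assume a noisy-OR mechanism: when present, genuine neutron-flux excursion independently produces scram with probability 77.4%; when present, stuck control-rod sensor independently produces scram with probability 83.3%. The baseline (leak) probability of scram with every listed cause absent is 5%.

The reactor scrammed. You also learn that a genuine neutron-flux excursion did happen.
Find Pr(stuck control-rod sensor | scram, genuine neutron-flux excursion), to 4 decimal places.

Pr(stuck control-rod sensor | scram, genuine neutron-flux excursion) ≈ 0.0244

Under noisy-OR, P(scram | causes) = 1 − (1−0.05)·∏(1−qᵢ) over the active causes.
P(scram | genuine neutron-flux excursion) = 0.7853*0.98 + 0.964145*0.02 = 0.769594 + 0.019283 = 0.788877
Of this, 0.019283 comes from 0.964145*0.02 (the stuck control-rod sensor=true cases).
So P(stuck control-rod sensor | scram, genuine neutron-flux excursion) = 0.019283/0.788877 ≈ 0.0244.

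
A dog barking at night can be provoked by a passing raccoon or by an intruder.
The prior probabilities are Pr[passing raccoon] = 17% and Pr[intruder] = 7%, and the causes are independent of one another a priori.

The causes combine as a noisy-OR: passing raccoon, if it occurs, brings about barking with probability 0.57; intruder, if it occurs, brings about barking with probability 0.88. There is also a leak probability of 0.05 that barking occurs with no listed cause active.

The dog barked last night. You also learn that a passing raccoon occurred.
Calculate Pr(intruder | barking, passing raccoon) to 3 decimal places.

Pr(intruder | barking, passing raccoon) ≈ 0.108

Under noisy-OR, P(barking | causes) = 1 − (1−0.05)·∏(1−qᵢ) over the active causes.
Enumerate both values of intruder and weight by the priors:
  P(barking | passing raccoon) = 0.5915×0.93 + 0.95098×0.07
        = 0.550095 + 0.066569 = 0.616664
Keeping only the intruder-present terms gives 0.066569, so
  P(intruder | barking, passing raccoon) = 0.066569 / 0.616664 ≈ 0.108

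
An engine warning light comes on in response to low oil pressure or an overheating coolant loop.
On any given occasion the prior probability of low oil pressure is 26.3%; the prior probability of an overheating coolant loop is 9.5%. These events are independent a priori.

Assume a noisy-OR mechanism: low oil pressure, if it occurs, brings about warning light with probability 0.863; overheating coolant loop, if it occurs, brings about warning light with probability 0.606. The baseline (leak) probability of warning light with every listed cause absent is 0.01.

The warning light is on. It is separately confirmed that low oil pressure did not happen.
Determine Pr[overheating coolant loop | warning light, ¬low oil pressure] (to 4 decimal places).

Under noisy-OR, P(warning light | causes) = 1 − (1−0.01)·∏(1−qᵢ) over the active causes.
By total probability over both values of overheating coolant loop:
  P(warning light | ¬low oil pressure) = 0.01×0.905 + 0.60994×0.095
        = 0.009050 + 0.057944 = 0.066994
Configurations with overheating coolant loop contribute 0.057944, so
  P(overheating coolant loop | warning light, ¬low oil pressure) = 0.057944 / 0.066994 ≈ 0.8649

Pr[overheating coolant loop | warning light, ¬low oil pressure] ≈ 0.8649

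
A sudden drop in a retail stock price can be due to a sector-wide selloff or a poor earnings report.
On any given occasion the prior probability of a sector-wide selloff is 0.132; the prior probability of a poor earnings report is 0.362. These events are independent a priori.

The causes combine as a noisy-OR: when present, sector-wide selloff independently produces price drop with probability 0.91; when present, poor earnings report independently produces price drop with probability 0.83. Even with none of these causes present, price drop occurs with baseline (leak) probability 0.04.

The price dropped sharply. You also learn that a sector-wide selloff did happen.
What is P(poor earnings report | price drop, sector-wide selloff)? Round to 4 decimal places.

Under noisy-OR, P(price drop | causes) = 1 − (1−0.04)·∏(1−qᵢ) over the active causes.
For the numerator, keep only poor earnings report=true terms: 0.985312*0.362 = 0.356683
Normalizer over all consistent configurations: 0.9136*0.638 + 0.985312*0.362 = 0.939560
Posterior = 0.356683 / 0.939560 ≈ 0.3796

P(poor earnings report | price drop, sector-wide selloff) ≈ 0.3796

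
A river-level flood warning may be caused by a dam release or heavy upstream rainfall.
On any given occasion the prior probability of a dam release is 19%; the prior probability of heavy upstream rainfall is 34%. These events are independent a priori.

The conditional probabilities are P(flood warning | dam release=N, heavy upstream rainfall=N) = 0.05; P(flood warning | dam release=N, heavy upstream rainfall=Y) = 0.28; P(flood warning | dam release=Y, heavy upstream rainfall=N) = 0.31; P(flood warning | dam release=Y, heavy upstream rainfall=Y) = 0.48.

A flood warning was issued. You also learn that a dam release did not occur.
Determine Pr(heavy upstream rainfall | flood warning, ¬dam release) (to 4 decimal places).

Pr(heavy upstream rainfall | flood warning, ¬dam release) ≈ 0.7426

P(flood warning | ¬dam release) = 0.05*0.66 + 0.28*0.34 = 0.033000 + 0.095200 = 0.128200
The heavy upstream rainfall-present share is 0.28*0.34 = 0.095200.
P(heavy upstream rainfall | flood warning, ¬dam release) = 0.095200 / 0.128200 ≈ 0.7426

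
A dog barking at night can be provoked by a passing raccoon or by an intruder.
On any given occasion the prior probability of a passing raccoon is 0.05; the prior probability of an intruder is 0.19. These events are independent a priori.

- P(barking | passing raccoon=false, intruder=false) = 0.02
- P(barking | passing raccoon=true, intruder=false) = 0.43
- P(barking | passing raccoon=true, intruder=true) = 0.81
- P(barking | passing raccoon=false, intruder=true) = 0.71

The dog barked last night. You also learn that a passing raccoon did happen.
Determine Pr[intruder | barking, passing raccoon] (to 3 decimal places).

Numerator (weight on configurations with intruder): 0.81×0.19 = 0.153900
Denominator P(barking | passing raccoon): 0.43×0.81 + 0.81×0.19 = 0.502200
P(intruder | barking, passing raccoon) = 0.153900/0.502200 ≈ 0.306

Pr[intruder | barking, passing raccoon] ≈ 0.306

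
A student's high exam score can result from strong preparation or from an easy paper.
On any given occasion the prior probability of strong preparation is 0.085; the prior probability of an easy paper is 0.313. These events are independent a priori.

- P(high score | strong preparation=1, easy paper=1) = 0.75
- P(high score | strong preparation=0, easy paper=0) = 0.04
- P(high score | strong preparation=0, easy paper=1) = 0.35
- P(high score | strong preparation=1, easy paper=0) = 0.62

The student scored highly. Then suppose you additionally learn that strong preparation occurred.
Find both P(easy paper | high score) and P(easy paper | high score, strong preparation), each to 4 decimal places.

P(easy paper | high score) ≈ 0.6621; P(easy paper | high score, strong preparation) ≈ 0.3553

Numerator (weight on configurations with easy paper): 0.100238 + 0.019954 = 0.120192
The normalizing constant is 0.04·0.915·0.687 + 0.35·0.915·0.313 + 0.62·0.085·0.687 + 0.75·0.085·0.313 = 0.181541
Posterior = 0.120192 / 0.181541 ≈ 0.6621

With the extra evidence:
P(high score | strong preparation) = 0.62*0.687 + 0.75*0.313 = 0.425940 + 0.234750 = 0.660690
Restricting to configurations with easy paper present: 0.75*0.313 = 0.234750.
Hence the posterior is 0.234750/0.660690 ≈ 0.3553.
— strong preparation explains away the evidence for easy paper.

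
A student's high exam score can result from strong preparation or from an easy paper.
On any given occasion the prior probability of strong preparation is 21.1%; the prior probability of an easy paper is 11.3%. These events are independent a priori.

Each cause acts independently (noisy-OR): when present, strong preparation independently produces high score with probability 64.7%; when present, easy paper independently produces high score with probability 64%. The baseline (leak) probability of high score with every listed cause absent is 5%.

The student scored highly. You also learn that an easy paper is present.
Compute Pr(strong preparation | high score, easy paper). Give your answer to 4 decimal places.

Pr(strong preparation | high score, easy paper) ≈ 0.2633

Under noisy-OR, P(high score | causes) = 1 − (1−0.05)·∏(1−qᵢ) over the active causes.
P(high score | easy paper) = 0.658·0.789 + 0.879274·0.211 = 0.519162 + 0.185527 = 0.704689
The strong preparation-present share is 0.879274·0.211 = 0.185527.
So P(strong preparation | high score, easy paper) = 0.185527/0.704689 ≈ 0.2633.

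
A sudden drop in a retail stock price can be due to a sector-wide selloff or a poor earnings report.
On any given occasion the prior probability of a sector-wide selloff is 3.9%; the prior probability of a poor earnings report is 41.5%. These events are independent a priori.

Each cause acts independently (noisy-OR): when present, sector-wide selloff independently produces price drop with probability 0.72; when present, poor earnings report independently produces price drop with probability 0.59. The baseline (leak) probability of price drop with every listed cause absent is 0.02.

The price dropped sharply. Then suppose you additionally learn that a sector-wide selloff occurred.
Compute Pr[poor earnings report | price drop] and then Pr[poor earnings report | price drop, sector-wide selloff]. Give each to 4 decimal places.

Pr[poor earnings report | price drop] ≈ 0.9010; Pr[poor earnings report | price drop, sector-wide selloff] ≈ 0.4646

Under noisy-OR, P(price drop | causes) = 1 − (1−0.02)·∏(1−qᵢ) over the active causes.
Enumerate the 4 (sector-wide selloff, poor earnings report) configurations and weight by the priors:
  P(price drop) = 0.02·0.961·0.585 + 0.5982·0.961·0.415 + 0.7256·0.039·0.585 + 0.887496·0.039·0.415
        = 0.011244 + 0.238571 + 0.016555 + 0.014364 = 0.280734
The terms with poor earnings report present sum to 0.252935, so
  P(poor earnings report | price drop) = 0.252935 / 0.280734 ≈ 0.9010

Now also conditioning on sector-wide selloff=true:
P(price drop | sector-wide selloff) = 0.7256*0.585 + 0.887496*0.415 = 0.424476 + 0.368311 = 0.792787
The poor earnings report-present share is 0.887496*0.415 = 0.368311.
So P(poor earnings report | price drop, sector-wide selloff) = 0.368311/0.792787 ≈ 0.4646.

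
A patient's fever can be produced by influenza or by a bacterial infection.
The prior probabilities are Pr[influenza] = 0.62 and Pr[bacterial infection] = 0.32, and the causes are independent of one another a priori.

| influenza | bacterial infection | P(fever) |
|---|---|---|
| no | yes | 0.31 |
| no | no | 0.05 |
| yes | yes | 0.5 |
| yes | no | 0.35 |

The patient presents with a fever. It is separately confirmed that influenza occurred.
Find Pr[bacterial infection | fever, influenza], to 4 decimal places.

For the numerator, keep only bacterial infection=true terms: 0.5·0.32 = 0.160000
Normalizer over all consistent configurations: 0.35·0.68 + 0.5·0.32 = 0.398000
Posterior = 0.160000 / 0.398000 ≈ 0.4020

Pr[bacterial infection | fever, influenza] ≈ 0.4020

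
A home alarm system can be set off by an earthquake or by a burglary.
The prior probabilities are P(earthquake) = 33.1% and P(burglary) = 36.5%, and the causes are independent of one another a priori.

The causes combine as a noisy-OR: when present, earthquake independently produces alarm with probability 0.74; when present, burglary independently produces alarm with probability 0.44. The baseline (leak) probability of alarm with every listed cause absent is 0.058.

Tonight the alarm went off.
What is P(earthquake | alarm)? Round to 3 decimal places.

Under noisy-OR, P(alarm | causes) = 1 − (1−0.058)·∏(1−qᵢ) over the active causes.
P(alarm) = 0.058·0.669·0.635 + 0.47248·0.669·0.365 + 0.75508·0.331·0.635 + 0.862845·0.331·0.365 = 0.024639 + 0.115373 + 0.158706 + 0.104245 = 0.402963
Of this, 0.262951 comes from 0.158706 + 0.104245 (the earthquake=true cases).
Hence the posterior is 0.262951/0.402963 ≈ 0.653.

P(earthquake | alarm) ≈ 0.653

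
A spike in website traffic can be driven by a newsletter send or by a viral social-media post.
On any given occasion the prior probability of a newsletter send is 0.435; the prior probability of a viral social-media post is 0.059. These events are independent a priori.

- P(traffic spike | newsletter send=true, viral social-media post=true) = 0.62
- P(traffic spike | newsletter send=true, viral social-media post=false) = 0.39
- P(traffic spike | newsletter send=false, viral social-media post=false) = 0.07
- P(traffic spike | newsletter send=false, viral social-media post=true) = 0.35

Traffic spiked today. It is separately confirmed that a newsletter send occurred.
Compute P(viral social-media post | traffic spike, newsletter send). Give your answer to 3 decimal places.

P(traffic spike | newsletter send) = 0.39·0.941 + 0.62·0.059 = 0.366990 + 0.036580 = 0.403570
The viral social-media post-present share is 0.62·0.059 = 0.036580.
Hence the posterior is 0.036580/0.403570 ≈ 0.091.

P(viral social-media post | traffic spike, newsletter send) ≈ 0.091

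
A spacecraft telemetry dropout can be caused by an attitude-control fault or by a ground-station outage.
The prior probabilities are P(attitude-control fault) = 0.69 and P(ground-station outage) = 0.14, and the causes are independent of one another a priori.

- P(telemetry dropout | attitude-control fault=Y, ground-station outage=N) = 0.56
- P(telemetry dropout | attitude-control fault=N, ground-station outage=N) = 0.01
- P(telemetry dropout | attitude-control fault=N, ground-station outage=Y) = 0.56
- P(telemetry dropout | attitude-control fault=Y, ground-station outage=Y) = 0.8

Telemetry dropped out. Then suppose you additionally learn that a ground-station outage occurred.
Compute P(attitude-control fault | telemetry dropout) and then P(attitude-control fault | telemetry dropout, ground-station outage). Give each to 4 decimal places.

P(attitude-control fault | telemetry dropout) ≈ 0.9382; P(attitude-control fault | telemetry dropout, ground-station outage) ≈ 0.7607

P(telemetry dropout) = 0.01*0.31*0.86 + 0.56*0.31*0.14 + 0.56*0.69*0.86 + 0.8*0.69*0.14 = 0.002666 + 0.024304 + 0.332304 + 0.077280 = 0.436554
Restricting to configurations with attitude-control fault present: 0.332304 + 0.077280 = 0.409584.
Hence the posterior is 0.409584/0.436554 ≈ 0.9382.

Now condition on the additional information:
Weight on attitude-control fault=true, given the evidence: 0.8*0.69 = 0.552000
Normalizer over all consistent configurations: 0.56*0.31 + 0.8*0.69 = 0.725600
P(attitude-control fault | telemetry dropout, ground-station outage) = 0.552000/0.725600 ≈ 0.7607
Conditioning on ground-station outage lowers the posterior on attitude-control fault: the classic explaining-away effect in a common-effect structure.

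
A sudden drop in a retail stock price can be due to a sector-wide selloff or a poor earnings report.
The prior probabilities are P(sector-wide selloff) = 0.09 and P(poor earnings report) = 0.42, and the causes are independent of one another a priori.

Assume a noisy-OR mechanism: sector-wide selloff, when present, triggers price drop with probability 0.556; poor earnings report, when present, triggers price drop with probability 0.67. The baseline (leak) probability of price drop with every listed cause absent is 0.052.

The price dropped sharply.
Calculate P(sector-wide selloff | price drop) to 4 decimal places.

Under noisy-OR, P(price drop | causes) = 1 − (1−0.052)·∏(1−qᵢ) over the active causes.
P(price drop) = 0.052*0.91*0.58 + 0.68716*0.91*0.42 + 0.579088*0.09*0.58 + 0.861099*0.09*0.42 = 0.027446 + 0.262633 + 0.030228 + 0.032550 = 0.352857
The sector-wide selloff-present share is 0.030228 + 0.032550 = 0.062778.
So P(sector-wide selloff | price drop) = 0.062778/0.352857 ≈ 0.1779.

P(sector-wide selloff | price drop) ≈ 0.1779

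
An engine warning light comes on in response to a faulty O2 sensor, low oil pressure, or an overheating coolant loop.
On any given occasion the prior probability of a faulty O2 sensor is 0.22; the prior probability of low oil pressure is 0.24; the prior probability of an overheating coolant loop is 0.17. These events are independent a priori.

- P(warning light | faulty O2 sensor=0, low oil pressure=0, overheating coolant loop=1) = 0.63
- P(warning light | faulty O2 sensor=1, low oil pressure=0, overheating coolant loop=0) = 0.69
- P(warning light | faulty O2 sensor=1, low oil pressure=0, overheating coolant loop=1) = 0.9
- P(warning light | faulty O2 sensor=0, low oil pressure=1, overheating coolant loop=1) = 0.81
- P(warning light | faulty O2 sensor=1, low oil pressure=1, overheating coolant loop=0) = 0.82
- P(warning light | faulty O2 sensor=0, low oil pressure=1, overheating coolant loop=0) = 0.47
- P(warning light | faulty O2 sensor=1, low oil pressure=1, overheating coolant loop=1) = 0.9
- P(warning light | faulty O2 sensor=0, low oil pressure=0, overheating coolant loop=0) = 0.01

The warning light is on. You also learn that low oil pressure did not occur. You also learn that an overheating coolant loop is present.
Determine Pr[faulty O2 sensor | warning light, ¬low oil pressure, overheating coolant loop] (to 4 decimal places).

Pr[faulty O2 sensor | warning light, ¬low oil pressure, overheating coolant loop] ≈ 0.2872

P(warning light | ¬low oil pressure, overheating coolant loop) = 0.63*0.78 + 0.9*0.22 = 0.491400 + 0.198000 = 0.689400
The faulty O2 sensor-present share is 0.9*0.22 = 0.198000.
Hence the posterior is 0.198000/0.689400 ≈ 0.2872.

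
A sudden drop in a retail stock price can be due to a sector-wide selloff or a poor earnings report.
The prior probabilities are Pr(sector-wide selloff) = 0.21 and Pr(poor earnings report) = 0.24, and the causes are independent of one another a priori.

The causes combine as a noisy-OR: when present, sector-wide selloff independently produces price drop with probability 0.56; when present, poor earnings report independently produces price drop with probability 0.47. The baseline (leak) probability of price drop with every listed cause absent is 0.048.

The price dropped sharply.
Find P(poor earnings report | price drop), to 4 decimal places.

Under noisy-OR, P(price drop | causes) = 1 − (1−0.048)·∏(1−qᵢ) over the active causes.
Sum P(price drop|·) weighted by the priors over the 4 (sector-wide selloff, poor earnings report) configurations:
  P(price drop) = 0.048×0.79×0.76 + 0.49544×0.79×0.24 + 0.58112×0.21×0.76 + 0.777994×0.21×0.24
        = 0.028819 + 0.093935 + 0.092747 + 0.039211 = 0.254712
Keeping only the poor earnings report-present terms gives 0.133146, so
  P(poor earnings report | price drop) = 0.133146 / 0.254712 ≈ 0.5227

P(poor earnings report | price drop) ≈ 0.5227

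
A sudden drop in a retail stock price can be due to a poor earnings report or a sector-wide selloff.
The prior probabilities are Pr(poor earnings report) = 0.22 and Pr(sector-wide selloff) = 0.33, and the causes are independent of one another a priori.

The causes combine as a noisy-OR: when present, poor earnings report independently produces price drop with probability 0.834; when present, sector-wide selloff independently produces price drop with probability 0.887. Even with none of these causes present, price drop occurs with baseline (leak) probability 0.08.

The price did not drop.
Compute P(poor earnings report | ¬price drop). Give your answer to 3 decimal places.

Under noisy-OR, P(price drop | causes) = 1 − (1−0.08)·∏(1−qᵢ) over the active causes.
Numerator (weight on configurations with poor earnings report): 0.022511 + 0.001253 = 0.023764
The normalizing constant is 0.92*0.78*0.67 + 0.10396*0.78*0.33 + 0.15272*0.22*0.67 + 0.017257*0.22*0.33 = 0.531315
Posterior = 0.023764 / 0.531315 ≈ 0.045

P(poor earnings report | ¬price drop) ≈ 0.045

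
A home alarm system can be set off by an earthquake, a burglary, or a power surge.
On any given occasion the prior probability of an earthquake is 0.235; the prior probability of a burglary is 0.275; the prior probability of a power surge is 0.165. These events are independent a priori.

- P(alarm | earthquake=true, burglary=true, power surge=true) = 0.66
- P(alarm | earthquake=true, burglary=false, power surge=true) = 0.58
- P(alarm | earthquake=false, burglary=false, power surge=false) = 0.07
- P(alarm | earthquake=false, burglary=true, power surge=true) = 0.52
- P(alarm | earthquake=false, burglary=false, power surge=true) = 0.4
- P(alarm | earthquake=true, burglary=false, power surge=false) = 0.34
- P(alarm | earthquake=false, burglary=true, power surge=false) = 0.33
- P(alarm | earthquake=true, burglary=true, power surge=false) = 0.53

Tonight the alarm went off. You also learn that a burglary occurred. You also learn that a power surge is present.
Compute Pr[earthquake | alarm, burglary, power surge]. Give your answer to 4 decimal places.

Enumerate both values of earthquake and weight by the priors:
  P(alarm | burglary, power surge) = 0.52*0.765 + 0.66*0.235
        = 0.397800 + 0.155100 = 0.552900
Configurations with earthquake contribute 0.155100, so
  P(earthquake | alarm, burglary, power surge) = 0.155100 / 0.552900 ≈ 0.2805

Pr[earthquake | alarm, burglary, power surge] ≈ 0.2805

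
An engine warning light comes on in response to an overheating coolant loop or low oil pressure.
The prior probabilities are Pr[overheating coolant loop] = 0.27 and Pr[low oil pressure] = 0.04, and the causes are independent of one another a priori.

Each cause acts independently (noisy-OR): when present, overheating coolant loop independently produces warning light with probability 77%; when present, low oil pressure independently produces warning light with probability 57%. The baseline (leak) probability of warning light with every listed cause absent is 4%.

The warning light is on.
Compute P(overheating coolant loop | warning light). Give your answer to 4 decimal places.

P(overheating coolant loop | warning light) ≈ 0.8242

Under noisy-OR, P(warning light | causes) = 1 − (1−0.04)·∏(1−qᵢ) over the active causes.
By total probability over the 4 (overheating coolant loop, low oil pressure) configurations:
  P(warning light) = 0.04×0.73×0.96 + 0.5872×0.73×0.04 + 0.7792×0.27×0.96 + 0.905056×0.27×0.04
        = 0.028032 + 0.017146 + 0.201969 + 0.009775 = 0.256922
Keeping only the overheating coolant loop-present terms gives 0.211744, so
  P(overheating coolant loop | warning light) = 0.211744 / 0.256922 ≈ 0.8242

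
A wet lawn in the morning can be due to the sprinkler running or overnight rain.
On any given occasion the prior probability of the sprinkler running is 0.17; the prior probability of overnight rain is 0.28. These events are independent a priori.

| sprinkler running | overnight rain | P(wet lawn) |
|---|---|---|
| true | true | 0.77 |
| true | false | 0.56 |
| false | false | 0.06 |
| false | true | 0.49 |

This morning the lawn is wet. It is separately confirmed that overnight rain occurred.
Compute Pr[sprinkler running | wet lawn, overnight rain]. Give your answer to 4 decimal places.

P(wet lawn | overnight rain) = 0.49*0.83 + 0.77*0.17 = 0.406700 + 0.130900 = 0.537600
Of this, 0.130900 comes from 0.77*0.17 (the sprinkler running=true cases).
So P(sprinkler running | wet lawn, overnight rain) = 0.130900/0.537600 ≈ 0.2435.

Pr[sprinkler running | wet lawn, overnight rain] ≈ 0.2435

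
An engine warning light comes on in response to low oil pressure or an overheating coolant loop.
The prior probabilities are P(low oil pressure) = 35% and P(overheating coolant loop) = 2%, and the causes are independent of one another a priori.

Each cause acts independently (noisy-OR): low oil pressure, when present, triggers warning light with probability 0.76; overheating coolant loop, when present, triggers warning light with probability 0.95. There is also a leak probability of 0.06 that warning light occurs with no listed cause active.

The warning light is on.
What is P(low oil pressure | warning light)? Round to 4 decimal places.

P(low oil pressure | warning light) ≈ 0.8434

Under noisy-OR, P(warning light | causes) = 1 − (1−0.06)·∏(1−qᵢ) over the active causes.
P(warning light) = 0.06·0.65·0.98 + 0.953·0.65·0.02 + 0.7744·0.35·0.98 + 0.98872·0.35·0.02 = 0.038220 + 0.012389 + 0.265619 + 0.006921 = 0.323149
Of this, 0.272540 comes from 0.265619 + 0.006921 (the low oil pressure=true cases).
P(low oil pressure | warning light) = 0.272540 / 0.323149 ≈ 0.8434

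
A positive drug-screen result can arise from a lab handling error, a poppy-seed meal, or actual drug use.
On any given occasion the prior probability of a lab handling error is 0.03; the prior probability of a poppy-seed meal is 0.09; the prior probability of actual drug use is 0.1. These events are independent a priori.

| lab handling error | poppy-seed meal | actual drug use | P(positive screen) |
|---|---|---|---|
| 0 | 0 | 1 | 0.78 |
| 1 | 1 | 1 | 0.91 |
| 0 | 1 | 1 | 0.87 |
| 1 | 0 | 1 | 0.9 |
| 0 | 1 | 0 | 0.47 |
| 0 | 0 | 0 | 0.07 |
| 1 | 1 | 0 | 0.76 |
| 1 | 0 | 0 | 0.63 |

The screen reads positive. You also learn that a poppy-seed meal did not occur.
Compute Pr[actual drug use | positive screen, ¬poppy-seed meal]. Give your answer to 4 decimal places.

By total probability over the 4 (lab handling error, actual drug use) configurations:
  P(positive screen | ¬poppy-seed meal) = 0.07*0.97*0.9 + 0.78*0.97*0.1 + 0.63*0.03*0.9 + 0.9*0.03*0.1
        = 0.061110 + 0.075660 + 0.017010 + 0.002700 = 0.156480
Configurations with actual drug use contribute 0.078360, so
  P(actual drug use | positive screen, ¬poppy-seed meal) = 0.078360 / 0.156480 ≈ 0.5008

Pr[actual drug use | positive screen, ¬poppy-seed meal] ≈ 0.5008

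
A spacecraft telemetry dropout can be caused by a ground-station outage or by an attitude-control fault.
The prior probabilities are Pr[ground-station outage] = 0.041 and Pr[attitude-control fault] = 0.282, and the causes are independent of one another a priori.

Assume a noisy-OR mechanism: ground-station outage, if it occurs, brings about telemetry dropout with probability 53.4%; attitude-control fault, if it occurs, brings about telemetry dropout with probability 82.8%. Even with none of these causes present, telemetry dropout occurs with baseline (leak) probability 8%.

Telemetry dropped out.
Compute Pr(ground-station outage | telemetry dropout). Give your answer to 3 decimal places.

Under noisy-OR, P(telemetry dropout | causes) = 1 − (1−0.08)·∏(1−qᵢ) over the active causes.
P(telemetry dropout) = 0.08·0.959·0.718 + 0.84176·0.959·0.282 + 0.57128·0.041·0.718 + 0.92626·0.041·0.282 = 0.055085 + 0.227644 + 0.016817 + 0.010709 = 0.310255
Of this, 0.027526 comes from 0.016817 + 0.010709 (the ground-station outage=true cases).
So P(ground-station outage | telemetry dropout) = 0.027526/0.310255 ≈ 0.089.

Pr(ground-station outage | telemetry dropout) ≈ 0.089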